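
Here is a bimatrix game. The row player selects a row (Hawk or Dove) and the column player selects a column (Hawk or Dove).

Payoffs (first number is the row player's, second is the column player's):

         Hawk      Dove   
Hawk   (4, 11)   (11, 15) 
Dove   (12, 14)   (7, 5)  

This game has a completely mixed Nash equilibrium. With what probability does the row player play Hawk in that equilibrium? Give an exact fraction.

Let x be the probability that the row player plays Hawk. In a completely mixed equilibrium, the column player must be indifferent between Hawk and Dove.
The column player's expected payoff from Hawk is 11x + 14(1−x); from Dove it is 15x + 5(1−x).
Setting these equal: −3x + 14 = 10x + 5, so x = 9/13.

9/13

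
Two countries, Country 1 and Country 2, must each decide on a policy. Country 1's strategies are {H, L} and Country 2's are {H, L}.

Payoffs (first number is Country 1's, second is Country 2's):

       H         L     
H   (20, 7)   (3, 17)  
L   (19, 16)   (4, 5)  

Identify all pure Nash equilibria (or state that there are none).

none

(H, H): Country 2 prefers L (17 > 7) — not an equilibrium.
(H, L): Country 1 prefers L (4 > 3) — not an equilibrium.
(L, H): Country 1 prefers H (20 > 19) — not an equilibrium.
(L, L): Country 2 prefers H (16 > 5) — not an equilibrium.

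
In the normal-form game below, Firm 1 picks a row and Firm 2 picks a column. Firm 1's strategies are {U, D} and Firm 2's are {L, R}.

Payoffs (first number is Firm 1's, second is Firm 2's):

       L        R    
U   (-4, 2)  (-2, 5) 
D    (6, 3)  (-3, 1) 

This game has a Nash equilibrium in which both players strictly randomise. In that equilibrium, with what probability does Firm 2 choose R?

10/11

Let c be the probability that Firm 2 plays L. In a completely mixed equilibrium, Firm 1 must be indifferent between U and D.
Firm 1's expected payoff from U is −4c − 2(1−c); from D it is 6c − 3(1−c).
Setting these equal: −2c − 2 = 9c − 3, so c = 1/11.
Therefore Firm 2 plays R with probability 1 − 1/11 = 10/11.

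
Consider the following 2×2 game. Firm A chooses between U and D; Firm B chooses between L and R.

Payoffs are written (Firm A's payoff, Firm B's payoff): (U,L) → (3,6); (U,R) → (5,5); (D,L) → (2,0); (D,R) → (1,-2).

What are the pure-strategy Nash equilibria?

(U, L)

(U, L): Firm A gets 3 ≥ 2 from D, and Firm B gets 6 ≥ 5 from R — Nash equilibrium.
(U, R): Firm B prefers L (6 > 5) — not an equilibrium.
(D, L): Firm A prefers U (3 > 2) — not an equilibrium.
(D, R): Firm A prefers U (5 > 1); Firm B prefers L (0 > -2) — not an equilibrium.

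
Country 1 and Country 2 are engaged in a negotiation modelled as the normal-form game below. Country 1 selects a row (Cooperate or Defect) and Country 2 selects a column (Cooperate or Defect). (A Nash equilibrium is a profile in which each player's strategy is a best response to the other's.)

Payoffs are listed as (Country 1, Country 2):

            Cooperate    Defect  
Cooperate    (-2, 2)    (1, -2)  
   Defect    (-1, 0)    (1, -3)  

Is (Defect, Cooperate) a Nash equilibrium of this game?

At (Defect, Cooperate), Country 1 earns -1; switching to Cooperate would give -2, so Country 1 has no profitable deviation.
Country 2 earns 0; switching to Defect would give -3, so Country 2 has no profitable deviation.
Neither player can gain by a unilateral deviation, so this profile is a Nash equilibrium.

Yes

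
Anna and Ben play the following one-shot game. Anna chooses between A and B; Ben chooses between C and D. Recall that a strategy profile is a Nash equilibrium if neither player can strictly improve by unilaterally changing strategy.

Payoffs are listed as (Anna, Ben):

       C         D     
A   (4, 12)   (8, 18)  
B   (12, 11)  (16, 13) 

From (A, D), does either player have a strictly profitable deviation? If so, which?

Anna

Anna at (A, D) earns 8; deviating to B yields 16 — a strict improvement.
Ben earns 18; deviating to C yields 12 — not better.
Only Anna has a strictly profitable deviation.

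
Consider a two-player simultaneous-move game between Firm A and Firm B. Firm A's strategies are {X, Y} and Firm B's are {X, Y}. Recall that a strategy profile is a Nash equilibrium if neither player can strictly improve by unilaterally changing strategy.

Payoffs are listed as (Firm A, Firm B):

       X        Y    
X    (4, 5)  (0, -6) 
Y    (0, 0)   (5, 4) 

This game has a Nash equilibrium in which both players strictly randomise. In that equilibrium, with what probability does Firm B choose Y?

4/9

Let q be the probability that Firm B plays X. In a completely mixed equilibrium, Firm A must be indifferent between X and Y.
Firm A's expected payoff from X is 4q; from Y it is 5(1−q).
Setting these equal: 4q = −5q + 5, so q = 5/9.
Therefore Firm B plays Y with probability 1 − 5/9 = 4/9.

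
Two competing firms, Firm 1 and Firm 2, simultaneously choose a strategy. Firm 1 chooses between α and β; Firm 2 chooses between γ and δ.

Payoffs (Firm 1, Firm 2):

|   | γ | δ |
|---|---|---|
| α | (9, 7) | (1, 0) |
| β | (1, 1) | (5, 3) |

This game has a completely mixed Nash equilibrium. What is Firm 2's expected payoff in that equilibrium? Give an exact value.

First find x, the probability Firm 1 plays α, from Firm 2's indifference between γ and δ: 7x + (1−x) = 3(1−x), giving x = 2/9.
Since Firm 2 is indifferent in equilibrium, Firm 2's expected payoff equals the payoff from either column against (2/9, 7/9). Using γ: 7(2/9) + (7/9) = 7/3.

7/3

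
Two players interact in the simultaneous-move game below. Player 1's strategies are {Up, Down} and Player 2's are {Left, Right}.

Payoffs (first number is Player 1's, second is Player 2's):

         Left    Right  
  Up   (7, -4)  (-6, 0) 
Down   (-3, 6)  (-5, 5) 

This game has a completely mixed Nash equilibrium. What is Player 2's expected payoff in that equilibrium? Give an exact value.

First find x, the probability Player 1 plays Up, from Player 2's indifference between Left and Right: −4x + 6(1−x) = 5(1−x), giving x = 1/5.
Since Player 2 is indifferent in equilibrium, Player 2's expected payoff equals the payoff from either column against (1/5, 4/5). Using Left: −4(1/5) + 6(4/5) = 4.

4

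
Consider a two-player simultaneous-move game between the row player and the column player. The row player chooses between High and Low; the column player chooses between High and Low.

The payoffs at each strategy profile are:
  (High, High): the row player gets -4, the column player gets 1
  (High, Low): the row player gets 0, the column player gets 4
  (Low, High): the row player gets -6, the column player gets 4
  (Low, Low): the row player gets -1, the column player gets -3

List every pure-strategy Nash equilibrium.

(High, High): the column player prefers Low (4 > 1) — not an equilibrium.
(High, Low): the row player gets 0 ≥ -1 from Low, and the column player gets 4 ≥ 1 from High — Nash equilibrium.
(Low, High): the row player prefers High (-4 > -6) — not an equilibrium.
(Low, Low): the row player prefers High (0 > -1); the column player prefers High (4 > -3) — not an equilibrium.

(High, Low)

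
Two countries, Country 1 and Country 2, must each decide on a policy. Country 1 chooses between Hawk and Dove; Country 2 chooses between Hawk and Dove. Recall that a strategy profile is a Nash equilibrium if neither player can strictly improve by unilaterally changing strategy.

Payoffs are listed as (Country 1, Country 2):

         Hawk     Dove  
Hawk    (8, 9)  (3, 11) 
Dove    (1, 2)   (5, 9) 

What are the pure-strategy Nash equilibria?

(Dove, Dove)

(Hawk, Hawk): Country 2 prefers Dove (11 > 9) — not an equilibrium.
(Hawk, Dove): Country 1 prefers Dove (5 > 3) — not an equilibrium.
(Dove, Hawk): Country 1 prefers Hawk (8 > 1); Country 2 prefers Dove (9 > 2) — not an equilibrium.
(Dove, Dove): Country 1 gets 5 ≥ 3 from Hawk, and Country 2 gets 9 ≥ 2 from Hawk — Nash equilibrium.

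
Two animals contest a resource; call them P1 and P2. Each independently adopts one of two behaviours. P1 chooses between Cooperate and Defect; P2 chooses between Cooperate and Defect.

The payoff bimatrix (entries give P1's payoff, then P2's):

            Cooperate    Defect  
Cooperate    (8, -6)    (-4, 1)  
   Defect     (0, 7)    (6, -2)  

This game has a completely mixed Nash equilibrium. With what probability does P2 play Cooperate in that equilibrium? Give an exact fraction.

5/9

Let y be the probability that P2 plays Cooperate. In a completely mixed equilibrium, P1 must be indifferent between Cooperate and Defect.
P1's expected payoff from Cooperate is 8y − 4(1−y); from Defect it is 6(1−y).
Setting these equal: 12y − 4 = −6y + 6, so y = 5/9.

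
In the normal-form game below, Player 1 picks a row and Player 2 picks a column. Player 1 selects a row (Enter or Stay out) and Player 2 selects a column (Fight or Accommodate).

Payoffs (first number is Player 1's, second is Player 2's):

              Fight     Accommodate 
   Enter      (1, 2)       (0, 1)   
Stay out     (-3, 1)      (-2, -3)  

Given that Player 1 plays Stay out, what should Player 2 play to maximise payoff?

Against Stay out, Player 2 earns 1 from Fight and -3 from Accommodate.
So Fight is the best response.

Fight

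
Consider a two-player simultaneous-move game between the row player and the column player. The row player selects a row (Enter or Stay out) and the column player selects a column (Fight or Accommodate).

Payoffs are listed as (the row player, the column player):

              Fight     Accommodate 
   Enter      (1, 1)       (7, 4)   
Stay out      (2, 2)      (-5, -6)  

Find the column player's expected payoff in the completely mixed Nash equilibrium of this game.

First find p, the probability the row player plays Enter, from the column player's indifference between Fight and Accommodate: p + 2(1−p) = 4p − 6(1−p), giving p = 8/11.
Since the column player is indifferent in equilibrium, the column player's expected payoff equals the payoff from either column against (8/11, 3/11). Using Fight: (8/11) + 2(3/11) = 14/11.

14/11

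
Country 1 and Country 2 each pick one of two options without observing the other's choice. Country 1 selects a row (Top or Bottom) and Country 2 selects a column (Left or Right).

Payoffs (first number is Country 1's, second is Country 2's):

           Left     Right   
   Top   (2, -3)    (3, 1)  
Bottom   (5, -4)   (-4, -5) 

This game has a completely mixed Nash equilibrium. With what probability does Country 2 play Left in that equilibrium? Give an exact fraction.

Let q be the probability that Country 2 plays Left. In a completely mixed equilibrium, Country 1 must be indifferent between Top and Bottom.
Country 1's expected payoff from Top is 2q + 3(1−q); from Bottom it is 5q − 4(1−q).
Setting these equal: −q + 3 = 9q − 4, so q = 7/10.

7/10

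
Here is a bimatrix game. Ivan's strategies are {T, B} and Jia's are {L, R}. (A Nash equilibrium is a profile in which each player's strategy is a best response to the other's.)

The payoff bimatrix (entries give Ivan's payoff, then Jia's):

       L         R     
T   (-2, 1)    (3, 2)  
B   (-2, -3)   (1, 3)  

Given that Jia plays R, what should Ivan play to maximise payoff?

T

Against R, Ivan earns 3 from T and 1 from B.
So T is the best response.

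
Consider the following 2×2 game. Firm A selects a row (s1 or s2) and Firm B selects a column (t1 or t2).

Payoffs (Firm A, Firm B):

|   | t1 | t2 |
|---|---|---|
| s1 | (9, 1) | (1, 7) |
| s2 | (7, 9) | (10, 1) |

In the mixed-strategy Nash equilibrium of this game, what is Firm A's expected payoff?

First find q, the probability Firm B plays t1, from Firm A's indifference between s1 and s2: 9q + (1−q) = 7q + 10(1−q), giving q = 9/11.
Since Firm A is indifferent in equilibrium, Firm A's expected payoff equals the payoff from either row against (9/11, 2/11). Using s1: 9(9/11) + (2/11) = 83/11.

83/11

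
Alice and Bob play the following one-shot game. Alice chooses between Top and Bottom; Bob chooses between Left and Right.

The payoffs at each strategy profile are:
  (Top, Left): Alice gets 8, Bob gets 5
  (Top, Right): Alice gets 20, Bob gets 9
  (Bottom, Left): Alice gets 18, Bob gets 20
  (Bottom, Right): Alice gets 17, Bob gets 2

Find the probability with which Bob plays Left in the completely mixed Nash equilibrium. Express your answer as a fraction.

Let q be the probability that Bob plays Left. In a completely mixed equilibrium, Alice must be indifferent between Top and Bottom.
Alice's expected payoff from Top is 8q + 20(1−q); from Bottom it is 18q + 17(1−q).
Setting these equal: −12q + 20 = q + 17, so q = 3/13.

3/13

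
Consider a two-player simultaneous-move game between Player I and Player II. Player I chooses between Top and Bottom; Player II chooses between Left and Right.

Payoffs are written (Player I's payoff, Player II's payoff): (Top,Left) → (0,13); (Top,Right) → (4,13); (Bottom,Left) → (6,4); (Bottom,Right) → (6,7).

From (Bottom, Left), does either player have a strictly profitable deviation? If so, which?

Player II

Player I at (Bottom, Left) earns 6; deviating to Top yields 0 — not better.
Player II earns 4; deviating to Right yields 7 — a strict improvement.
Only Player II has a strictly profitable deviation.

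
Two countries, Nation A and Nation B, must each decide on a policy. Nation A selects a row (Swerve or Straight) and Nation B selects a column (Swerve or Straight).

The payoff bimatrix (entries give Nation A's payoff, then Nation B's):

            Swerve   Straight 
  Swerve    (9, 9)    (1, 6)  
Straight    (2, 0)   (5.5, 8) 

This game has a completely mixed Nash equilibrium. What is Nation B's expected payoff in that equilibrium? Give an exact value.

First find x, the probability Nation A plays Swerve, from Nation B's indifference between Swerve and Straight: 9x = 6x + 8(1−x), giving x = 8/11.
Since Nation B is indifferent in equilibrium, Nation B's expected payoff equals the payoff from either column against (8/11, 3/11). Using Swerve: 9(8/11) = 72/11.

72/11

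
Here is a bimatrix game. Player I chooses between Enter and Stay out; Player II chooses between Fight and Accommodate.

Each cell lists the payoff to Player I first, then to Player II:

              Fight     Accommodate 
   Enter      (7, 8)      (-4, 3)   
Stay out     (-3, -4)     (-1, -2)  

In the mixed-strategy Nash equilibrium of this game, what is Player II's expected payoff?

-4/7

First find x, the probability Player I plays Enter, from Player II's indifference between Fight and Accommodate: 8x − 4(1−x) = 3x − 2(1−x), giving x = 2/7.
Since Player II is indifferent in equilibrium, Player II's expected payoff equals the payoff from either column against (2/7, 5/7). Using Fight: 8(2/7) − 4(5/7) = -4/7.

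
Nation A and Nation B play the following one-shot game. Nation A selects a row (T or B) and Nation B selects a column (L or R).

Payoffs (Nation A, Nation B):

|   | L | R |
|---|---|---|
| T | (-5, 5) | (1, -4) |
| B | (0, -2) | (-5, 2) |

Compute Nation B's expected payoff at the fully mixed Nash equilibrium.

2/13

First find x, the probability Nation A plays T, from Nation B's indifference between L and R: 5x − 2(1−x) = −4x + 2(1−x), giving x = 4/13.
Since Nation B is indifferent in equilibrium, Nation B's expected payoff equals the payoff from either column against (4/13, 9/13). Using L: 5(4/13) − 2(9/13) = 2/13.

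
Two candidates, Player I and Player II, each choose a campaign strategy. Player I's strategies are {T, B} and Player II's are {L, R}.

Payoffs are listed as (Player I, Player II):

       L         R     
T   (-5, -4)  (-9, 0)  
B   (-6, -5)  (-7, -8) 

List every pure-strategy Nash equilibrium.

none

(T, L): Player II prefers R (0 > -4) — not an equilibrium.
(T, R): Player I prefers B (-7 > -9) — not an equilibrium.
(B, L): Player I prefers T (-5 > -6) — not an equilibrium.
(B, R): Player II prefers L (-5 > -8) — not an equilibrium.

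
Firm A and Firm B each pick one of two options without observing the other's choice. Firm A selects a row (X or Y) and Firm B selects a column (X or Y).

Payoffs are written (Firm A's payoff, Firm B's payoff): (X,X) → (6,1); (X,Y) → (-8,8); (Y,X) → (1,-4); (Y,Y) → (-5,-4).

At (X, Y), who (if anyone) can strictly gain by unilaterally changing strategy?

Firm A

Firm A at (X, Y) earns -8; deviating to Y yields -5 — a strict improvement.
Firm B earns 8; deviating to X yields 1 — not better.
Only Firm A has a strictly profitable deviation.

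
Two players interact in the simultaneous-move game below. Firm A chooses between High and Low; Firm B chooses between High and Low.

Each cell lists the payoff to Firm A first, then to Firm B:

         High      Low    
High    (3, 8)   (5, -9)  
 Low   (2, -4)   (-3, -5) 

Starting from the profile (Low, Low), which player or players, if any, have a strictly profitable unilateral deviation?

Firm A at (Low, Low) earns -3; deviating to High yields 5 — a strict improvement.
Firm B earns -5; deviating to High yields -4 — a strict improvement.
Both Firm A and Firm B have strictly profitable deviations.

Both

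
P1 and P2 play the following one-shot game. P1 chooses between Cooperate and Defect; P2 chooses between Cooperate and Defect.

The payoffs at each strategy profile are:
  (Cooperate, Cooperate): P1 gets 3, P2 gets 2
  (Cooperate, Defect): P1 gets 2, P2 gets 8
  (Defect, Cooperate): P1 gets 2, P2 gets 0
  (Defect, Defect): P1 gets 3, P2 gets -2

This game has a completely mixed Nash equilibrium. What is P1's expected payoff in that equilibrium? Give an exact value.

5/2

First find y, the probability P2 plays Cooperate, from P1's indifference between Cooperate and Defect: 3y + 2(1−y) = 2y + 3(1−y), giving y = 1/2.
Since P1 is indifferent in equilibrium, P1's expected payoff equals the payoff from either row against (1/2, 1/2). Using Cooperate: 3(1/2) + 2(1/2) = 5/2.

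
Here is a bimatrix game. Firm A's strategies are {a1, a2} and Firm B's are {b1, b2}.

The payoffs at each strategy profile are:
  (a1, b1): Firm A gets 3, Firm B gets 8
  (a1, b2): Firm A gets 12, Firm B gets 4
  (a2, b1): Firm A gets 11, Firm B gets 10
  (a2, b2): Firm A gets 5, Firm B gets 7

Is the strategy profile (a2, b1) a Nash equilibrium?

Yes

At (a2, b1), Firm A earns 11; switching to a1 would give 3, so Firm A has no profitable deviation.
Firm B earns 10; switching to b2 would give 7, so Firm B has no profitable deviation.
Neither player can gain by a unilateral deviation, so this profile is a Nash equilibrium.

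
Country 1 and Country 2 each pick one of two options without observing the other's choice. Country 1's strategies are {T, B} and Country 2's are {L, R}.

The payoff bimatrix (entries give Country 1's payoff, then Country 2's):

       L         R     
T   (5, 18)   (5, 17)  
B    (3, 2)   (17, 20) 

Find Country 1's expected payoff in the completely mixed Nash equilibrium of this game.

5

First find q, the probability Country 2 plays L, from Country 1's indifference between T and B: 5q + 5(1−q) = 3q + 17(1−q), giving q = 6/7.
Since Country 1 is indifferent in equilibrium, Country 1's expected payoff equals the payoff from either row against (6/7, 1/7). Using T: 5(6/7) + 5(1/7) = 5.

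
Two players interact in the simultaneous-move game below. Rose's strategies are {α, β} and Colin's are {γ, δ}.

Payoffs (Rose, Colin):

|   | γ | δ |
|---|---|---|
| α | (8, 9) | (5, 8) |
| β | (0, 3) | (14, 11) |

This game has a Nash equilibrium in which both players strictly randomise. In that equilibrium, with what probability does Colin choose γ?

Let c be the probability that Colin plays γ. In a completely mixed equilibrium, Rose must be indifferent between α and β.
Rose's expected payoff from α is 8c + 5(1−c); from β it is 14(1−c).
Setting these equal: 3c + 5 = −14c + 14, so c = 9/17.

9/17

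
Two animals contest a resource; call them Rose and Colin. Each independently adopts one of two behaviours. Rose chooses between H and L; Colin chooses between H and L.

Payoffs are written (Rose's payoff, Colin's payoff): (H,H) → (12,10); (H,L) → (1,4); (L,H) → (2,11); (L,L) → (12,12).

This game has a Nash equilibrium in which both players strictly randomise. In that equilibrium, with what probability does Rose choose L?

Let p be the probability that Rose plays H. In a completely mixed equilibrium, Colin must be indifferent between H and L.
Colin's expected payoff from H is 10p + 11(1−p); from L it is 4p + 12(1−p).
Setting these equal: −p + 11 = −8p + 12, so p = 1/7.
Therefore Rose plays L with probability 1 − 1/7 = 6/7.

6/7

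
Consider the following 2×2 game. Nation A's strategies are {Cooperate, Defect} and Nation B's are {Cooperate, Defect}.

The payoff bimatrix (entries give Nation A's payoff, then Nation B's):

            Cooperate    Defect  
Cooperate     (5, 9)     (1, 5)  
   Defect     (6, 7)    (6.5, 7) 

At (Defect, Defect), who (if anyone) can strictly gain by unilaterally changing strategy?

Neither

Nation A at (Defect, Defect) earns 6.5; deviating to Cooperate yields 1 — not better.
Nation B earns 7; deviating to Cooperate yields 7 — not better.
Neither player can strictly improve; the profile is a Nash equilibrium.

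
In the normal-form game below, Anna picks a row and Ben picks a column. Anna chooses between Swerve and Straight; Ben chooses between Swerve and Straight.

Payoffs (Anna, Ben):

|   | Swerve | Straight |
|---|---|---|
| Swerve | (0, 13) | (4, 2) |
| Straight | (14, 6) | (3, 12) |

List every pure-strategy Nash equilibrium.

none

(Swerve, Swerve): Anna prefers Straight (14 > 0) — not an equilibrium.
(Swerve, Straight): Ben prefers Swerve (13 > 2) — not an equilibrium.
(Straight, Swerve): Ben prefers Straight (12 > 6) — not an equilibrium.
(Straight, Straight): Anna prefers Swerve (4 > 3) — not an equilibrium.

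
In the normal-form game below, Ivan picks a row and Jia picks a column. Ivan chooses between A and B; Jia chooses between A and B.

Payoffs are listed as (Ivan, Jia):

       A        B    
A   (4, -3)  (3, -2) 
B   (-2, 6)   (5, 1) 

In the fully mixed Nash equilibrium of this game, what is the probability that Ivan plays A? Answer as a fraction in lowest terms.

Let x be the probability that Ivan plays A. In a completely mixed equilibrium, Jia must be indifferent between A and B.
Jia's expected payoff from A is −3x + 6(1−x); from B it is −2x + (1−x).
Setting these equal: −9x + 6 = −3x + 1, so x = 5/6.

5/6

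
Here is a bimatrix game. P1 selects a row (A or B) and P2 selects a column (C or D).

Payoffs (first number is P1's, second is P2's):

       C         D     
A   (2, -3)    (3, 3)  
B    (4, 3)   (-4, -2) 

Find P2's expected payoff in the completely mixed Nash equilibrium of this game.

3/11

First find x, the probability P1 plays A, from P2's indifference between C and D: −3x + 3(1−x) = 3x − 2(1−x), giving x = 5/11.
Since P2 is indifferent in equilibrium, P2's expected payoff equals the payoff from either column against (5/11, 6/11). Using C: −3(5/11) + 3(6/11) = 3/11.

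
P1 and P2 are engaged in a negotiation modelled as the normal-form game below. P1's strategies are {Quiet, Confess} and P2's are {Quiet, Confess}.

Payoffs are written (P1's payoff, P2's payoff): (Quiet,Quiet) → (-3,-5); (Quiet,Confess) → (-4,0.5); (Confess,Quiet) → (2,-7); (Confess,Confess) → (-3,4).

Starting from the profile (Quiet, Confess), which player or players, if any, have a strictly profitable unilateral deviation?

P1 at (Quiet, Confess) earns -4; deviating to Confess yields -3 — a strict improvement.
P2 earns 0.5; deviating to Quiet yields -5 — not better.
Only P1 has a strictly profitable deviation.

P1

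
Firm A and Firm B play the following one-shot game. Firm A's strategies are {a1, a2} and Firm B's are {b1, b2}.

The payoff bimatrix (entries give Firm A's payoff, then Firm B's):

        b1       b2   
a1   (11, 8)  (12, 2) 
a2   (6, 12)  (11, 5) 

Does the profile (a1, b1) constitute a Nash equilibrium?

Yes

At (a1, b1), Firm A earns 11; switching to a2 would give 6, so Firm A has no profitable deviation.
Firm B earns 8; switching to b2 would give 2, so Firm B has no profitable deviation.
Neither player can gain by a unilateral deviation, so this profile is a Nash equilibrium.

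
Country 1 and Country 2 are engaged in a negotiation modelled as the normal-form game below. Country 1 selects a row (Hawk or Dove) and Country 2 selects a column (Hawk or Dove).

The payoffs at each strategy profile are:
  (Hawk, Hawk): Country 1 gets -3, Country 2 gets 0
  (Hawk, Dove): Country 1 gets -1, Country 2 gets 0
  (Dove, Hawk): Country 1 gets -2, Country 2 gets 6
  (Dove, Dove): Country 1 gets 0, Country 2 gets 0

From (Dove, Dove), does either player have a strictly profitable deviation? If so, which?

Country 1 at (Dove, Dove) earns 0; deviating to Hawk yields -1 — not better.
Country 2 earns 0; deviating to Hawk yields 6 — a strict improvement.
Only Country 2 has a strictly profitable deviation.

Country 2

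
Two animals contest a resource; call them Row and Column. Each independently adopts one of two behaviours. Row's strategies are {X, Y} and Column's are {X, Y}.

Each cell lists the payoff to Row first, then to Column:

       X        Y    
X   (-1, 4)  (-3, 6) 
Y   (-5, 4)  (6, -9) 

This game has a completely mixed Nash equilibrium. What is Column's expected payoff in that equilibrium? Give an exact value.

First find x, the probability Row plays X, from Column's indifference between X and Y: 4x + 4(1−x) = 6x − 9(1−x), giving x = 13/15.
Since Column is indifferent in equilibrium, Column's expected payoff equals the payoff from either column against (13/15, 2/15). Using X: 4(13/15) + 4(2/15) = 4.

4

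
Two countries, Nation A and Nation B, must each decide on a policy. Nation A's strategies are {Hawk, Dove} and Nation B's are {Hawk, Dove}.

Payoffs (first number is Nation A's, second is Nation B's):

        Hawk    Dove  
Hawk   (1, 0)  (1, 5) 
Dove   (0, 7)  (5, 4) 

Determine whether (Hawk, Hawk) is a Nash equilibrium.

At (Hawk, Hawk), Nation A earns 1; switching to Dove would give 0, so Nation A has no profitable deviation.
Nation B earns 0; switching to Dove would give 5, so Nation B would deviate.
Since at least one player can profitably deviate, this is not a Nash equilibrium.

No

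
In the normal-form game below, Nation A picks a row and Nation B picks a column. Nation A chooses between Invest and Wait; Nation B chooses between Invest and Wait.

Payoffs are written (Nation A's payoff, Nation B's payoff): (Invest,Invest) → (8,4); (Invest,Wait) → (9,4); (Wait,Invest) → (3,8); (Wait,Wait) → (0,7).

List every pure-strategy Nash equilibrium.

(Invest, Invest) and (Invest, Wait)

(Invest, Invest): Nation A gets 8 ≥ 3 from Wait, and Nation B gets 4 ≥ 4 from Wait — Nash equilibrium.
(Invest, Wait): Nation A gets 9 ≥ 0 from Wait, and Nation B gets 4 ≥ 4 from Invest — Nash equilibrium.
(Wait, Invest): Nation A prefers Invest (8 > 3) — not an equilibrium.
(Wait, Wait): Nation A prefers Invest (9 > 0); Nation B prefers Invest (8 > 7) — not an equilibrium.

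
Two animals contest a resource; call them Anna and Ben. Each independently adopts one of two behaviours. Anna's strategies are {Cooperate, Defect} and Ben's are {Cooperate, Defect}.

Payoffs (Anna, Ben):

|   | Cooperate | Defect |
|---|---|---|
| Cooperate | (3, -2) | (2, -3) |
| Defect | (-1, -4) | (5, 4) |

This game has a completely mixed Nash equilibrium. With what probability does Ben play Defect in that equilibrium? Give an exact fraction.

Let y be the probability that Ben plays Cooperate. In a completely mixed equilibrium, Anna must be indifferent between Cooperate and Defect.
Anna's expected payoff from Cooperate is 3y + 2(1−y); from Defect it is −y + 5(1−y).
Setting these equal: y + 2 = −6y + 5, so y = 3/7.
Therefore Ben plays Defect with probability 1 − 3/7 = 4/7.

4/7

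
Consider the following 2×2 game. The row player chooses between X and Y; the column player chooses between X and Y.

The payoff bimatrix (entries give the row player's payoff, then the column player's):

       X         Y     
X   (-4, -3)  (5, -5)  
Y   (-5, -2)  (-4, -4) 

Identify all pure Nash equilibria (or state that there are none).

(X, X): the row player gets -4 ≥ -5 from Y, and the column player gets -3 ≥ -5 from Y — Nash equilibrium.
(X, Y): the column player prefers X (-3 > -5) — not an equilibrium.
(Y, X): the row player prefers X (-4 > -5) — not an equilibrium.
(Y, Y): the row player prefers X (5 > -4); the column player prefers X (-2 > -4) — not an equilibrium.

(X, X)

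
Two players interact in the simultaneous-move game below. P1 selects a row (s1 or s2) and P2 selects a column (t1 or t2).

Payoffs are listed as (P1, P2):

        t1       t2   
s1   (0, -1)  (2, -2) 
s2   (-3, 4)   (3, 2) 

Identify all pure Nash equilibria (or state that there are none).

(s1, t1)

(s1, t1): P1 gets 0 ≥ -3 from s2, and P2 gets -1 ≥ -2 from t2 — Nash equilibrium.
(s1, t2): P1 prefers s2 (3 > 2); P2 prefers t1 (-1 > -2) — not an equilibrium.
(s2, t1): P1 prefers s1 (0 > -3) — not an equilibrium.
(s2, t2): P2 prefers t1 (4 > 2) — not an equilibrium.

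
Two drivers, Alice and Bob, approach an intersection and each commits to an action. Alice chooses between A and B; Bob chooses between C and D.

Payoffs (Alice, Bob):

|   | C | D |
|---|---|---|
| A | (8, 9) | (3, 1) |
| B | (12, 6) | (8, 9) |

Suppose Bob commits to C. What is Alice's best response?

Against C, Alice earns 8 from A and 12 from B.
So B is the best response.

B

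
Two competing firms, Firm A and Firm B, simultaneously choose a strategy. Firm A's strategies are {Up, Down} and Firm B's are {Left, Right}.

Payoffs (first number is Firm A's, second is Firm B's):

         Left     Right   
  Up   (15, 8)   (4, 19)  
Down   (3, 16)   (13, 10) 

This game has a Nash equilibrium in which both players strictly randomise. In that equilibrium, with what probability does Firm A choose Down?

11/17

Let r be the probability that Firm A plays Up. In a completely mixed equilibrium, Firm B must be indifferent between Left and Right.
Firm B's expected payoff from Left is 8r + 16(1−r); from Right it is 19r + 10(1−r).
Setting these equal: −8r + 16 = 9r + 10, so r = 6/17.
Therefore Firm A plays Down with probability 1 − 6/17 = 11/17.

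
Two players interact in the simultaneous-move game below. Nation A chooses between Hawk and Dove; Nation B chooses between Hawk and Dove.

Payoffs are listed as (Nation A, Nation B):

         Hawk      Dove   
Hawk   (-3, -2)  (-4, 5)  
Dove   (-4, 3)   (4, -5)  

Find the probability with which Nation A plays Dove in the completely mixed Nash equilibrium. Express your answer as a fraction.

Let r be the probability that Nation A plays Hawk. In a completely mixed equilibrium, Nation B must be indifferent between Hawk and Dove.
Nation B's expected payoff from Hawk is −2r + 3(1−r); from Dove it is 5r − 5(1−r).
Setting these equal: −5r + 3 = 10r − 5, so r = 8/15.
Therefore Nation A plays Dove with probability 1 − 8/15 = 7/15.

7/15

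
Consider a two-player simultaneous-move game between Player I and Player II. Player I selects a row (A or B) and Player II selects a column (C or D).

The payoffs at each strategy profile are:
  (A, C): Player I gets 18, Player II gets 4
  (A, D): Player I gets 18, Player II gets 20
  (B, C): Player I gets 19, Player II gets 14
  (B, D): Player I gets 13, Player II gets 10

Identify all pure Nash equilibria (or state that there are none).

(A, D) and (B, C)

(A, C): Player I prefers B (19 > 18); Player II prefers D (20 > 4) — not an equilibrium.
(A, D): Player I gets 18 ≥ 13 from B, and Player II gets 20 ≥ 4 from C — Nash equilibrium.
(B, C): Player I gets 19 ≥ 18 from A, and Player II gets 14 ≥ 10 from D — Nash equilibrium.
(B, D): Player I prefers A (18 > 13); Player II prefers C (14 > 10) — not an equilibrium.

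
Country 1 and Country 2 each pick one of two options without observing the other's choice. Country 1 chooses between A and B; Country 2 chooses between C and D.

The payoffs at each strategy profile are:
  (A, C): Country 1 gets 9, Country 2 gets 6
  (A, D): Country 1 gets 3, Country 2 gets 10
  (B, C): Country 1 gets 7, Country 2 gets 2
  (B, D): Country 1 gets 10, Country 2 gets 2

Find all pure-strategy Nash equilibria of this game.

(B, D)

(A, C): Country 2 prefers D (10 > 6) — not an equilibrium.
(A, D): Country 1 prefers B (10 > 3) — not an equilibrium.
(B, C): Country 1 prefers A (9 > 7) — not an equilibrium.
(B, D): Country 1 gets 10 ≥ 3 from A, and Country 2 gets 2 ≥ 2 from C — Nash equilibrium.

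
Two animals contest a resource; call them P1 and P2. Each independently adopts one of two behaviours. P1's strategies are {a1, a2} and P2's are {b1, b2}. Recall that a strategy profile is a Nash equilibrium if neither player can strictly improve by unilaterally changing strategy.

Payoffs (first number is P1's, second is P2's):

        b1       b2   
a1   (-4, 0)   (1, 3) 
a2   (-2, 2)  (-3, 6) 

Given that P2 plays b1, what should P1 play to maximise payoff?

Against b1, P1 earns -4 from a1 and -2 from a2.
So a2 is the best response.

a2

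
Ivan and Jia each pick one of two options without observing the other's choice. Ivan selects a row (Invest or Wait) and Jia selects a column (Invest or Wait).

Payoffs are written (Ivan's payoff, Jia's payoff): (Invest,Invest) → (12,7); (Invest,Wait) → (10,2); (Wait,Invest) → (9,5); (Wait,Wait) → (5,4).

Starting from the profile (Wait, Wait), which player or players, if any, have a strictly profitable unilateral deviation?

Both

Ivan at (Wait, Wait) earns 5; deviating to Invest yields 10 — a strict improvement.
Jia earns 4; deviating to Invest yields 5 — a strict improvement.
Both Ivan and Jia have strictly profitable deviations.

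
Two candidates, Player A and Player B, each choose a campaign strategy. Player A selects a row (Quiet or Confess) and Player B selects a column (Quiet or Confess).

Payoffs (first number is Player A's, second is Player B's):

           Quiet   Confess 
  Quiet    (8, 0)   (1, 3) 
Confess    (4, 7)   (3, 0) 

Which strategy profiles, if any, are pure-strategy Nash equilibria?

none

(Quiet, Quiet): Player B prefers Confess (3 > 0) — not an equilibrium.
(Quiet, Confess): Player A prefers Confess (3 > 1) — not an equilibrium.
(Confess, Quiet): Player A prefers Quiet (8 > 4) — not an equilibrium.
(Confess, Confess): Player B prefers Quiet (7 > 0) — not an equilibrium.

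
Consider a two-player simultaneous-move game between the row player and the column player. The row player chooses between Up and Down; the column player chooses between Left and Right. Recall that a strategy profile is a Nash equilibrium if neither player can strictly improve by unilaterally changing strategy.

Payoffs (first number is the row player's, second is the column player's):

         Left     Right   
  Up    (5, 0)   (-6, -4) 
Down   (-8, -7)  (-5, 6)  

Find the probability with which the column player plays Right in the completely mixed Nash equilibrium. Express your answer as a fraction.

Let q be the probability that the column player plays Left. In a completely mixed equilibrium, the row player must be indifferent between Up and Down.
The row player's expected payoff from Up is 5q − 6(1−q); from Down it is −8q − 5(1−q).
Setting these equal: 11q − 6 = −3q − 5, so q = 1/14.
Therefore the column player plays Right with probability 1 − 1/14 = 13/14.

13/14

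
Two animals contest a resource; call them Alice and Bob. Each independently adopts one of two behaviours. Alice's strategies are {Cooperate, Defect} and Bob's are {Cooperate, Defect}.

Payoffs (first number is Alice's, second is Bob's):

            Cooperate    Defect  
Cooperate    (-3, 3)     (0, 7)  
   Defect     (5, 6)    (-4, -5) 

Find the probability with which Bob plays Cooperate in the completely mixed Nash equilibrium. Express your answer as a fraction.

Let c be the probability that Bob plays Cooperate. In a completely mixed equilibrium, Alice must be indifferent between Cooperate and Defect.
Alice's expected payoff from Cooperate is −3c; from Defect it is 5c − 4(1−c).
Setting these equal: −3c = 9c − 4, so c = 1/3.

1/3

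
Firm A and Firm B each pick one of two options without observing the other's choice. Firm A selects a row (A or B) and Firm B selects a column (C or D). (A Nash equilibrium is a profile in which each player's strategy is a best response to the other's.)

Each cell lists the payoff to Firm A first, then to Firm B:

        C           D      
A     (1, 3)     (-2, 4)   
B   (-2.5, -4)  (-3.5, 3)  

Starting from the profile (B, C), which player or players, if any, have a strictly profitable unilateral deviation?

Both

Firm A at (B, C) earns -2.5; deviating to A yields 1 — a strict improvement.
Firm B earns -4; deviating to D yields 3 — a strict improvement.
Both Firm A and Firm B have strictly profitable deviations.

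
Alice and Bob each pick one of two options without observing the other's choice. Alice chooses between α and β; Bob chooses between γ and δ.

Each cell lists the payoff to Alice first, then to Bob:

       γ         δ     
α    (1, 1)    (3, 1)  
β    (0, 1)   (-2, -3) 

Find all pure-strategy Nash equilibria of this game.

(α, γ): Alice gets 1 ≥ 0 from β, and Bob gets 1 ≥ 1 from δ — Nash equilibrium.
(α, δ): Alice gets 3 ≥ -2 from β, and Bob gets 1 ≥ 1 from γ — Nash equilibrium.
(β, γ): Alice prefers α (1 > 0) — not an equilibrium.
(β, δ): Alice prefers α (3 > -2); Bob prefers γ (1 > -3) — not an equilibrium.

(α, γ) and (α, δ)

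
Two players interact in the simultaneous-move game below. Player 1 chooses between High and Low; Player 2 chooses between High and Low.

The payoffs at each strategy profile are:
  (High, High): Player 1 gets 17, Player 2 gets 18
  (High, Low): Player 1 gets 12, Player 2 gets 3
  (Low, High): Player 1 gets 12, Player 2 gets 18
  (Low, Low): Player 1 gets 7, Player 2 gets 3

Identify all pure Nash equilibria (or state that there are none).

(High, High)

(High, High): Player 1 gets 17 ≥ 12 from Low, and Player 2 gets 18 ≥ 3 from Low — Nash equilibrium.
(High, Low): Player 2 prefers High (18 > 3) — not an equilibrium.
(Low, High): Player 1 prefers High (17 > 12) — not an equilibrium.
(Low, Low): Player 1 prefers High (12 > 7); Player 2 prefers High (18 > 3) — not an equilibrium.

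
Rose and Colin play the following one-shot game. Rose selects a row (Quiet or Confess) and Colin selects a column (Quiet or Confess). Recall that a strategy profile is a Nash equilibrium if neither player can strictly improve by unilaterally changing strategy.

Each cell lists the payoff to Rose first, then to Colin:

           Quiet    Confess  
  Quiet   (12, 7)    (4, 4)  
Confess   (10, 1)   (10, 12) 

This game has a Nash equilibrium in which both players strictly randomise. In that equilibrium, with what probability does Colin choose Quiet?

3/4

Let c be the probability that Colin plays Quiet. In a completely mixed equilibrium, Rose must be indifferent between Quiet and Confess.
Rose's expected payoff from Quiet is 12c + 4(1−c); from Confess it is 10c + 10(1−c).
Setting these equal: 8c + 4 = 10, so c = 3/4.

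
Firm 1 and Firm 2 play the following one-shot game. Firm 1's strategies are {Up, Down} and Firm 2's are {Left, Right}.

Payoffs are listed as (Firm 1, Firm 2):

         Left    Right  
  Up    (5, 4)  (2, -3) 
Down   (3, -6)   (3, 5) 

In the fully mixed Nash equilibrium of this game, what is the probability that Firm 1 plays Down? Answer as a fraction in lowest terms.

Let x be the probability that Firm 1 plays Up. In a completely mixed equilibrium, Firm 2 must be indifferent between Left and Right.
Firm 2's expected payoff from Left is 4x − 6(1−x); from Right it is −3x + 5(1−x).
Setting these equal: 10x − 6 = −8x + 5, so x = 11/18.
Therefore Firm 1 plays Down with probability 1 − 11/18 = 7/18.

7/18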